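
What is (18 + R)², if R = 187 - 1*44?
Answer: 25921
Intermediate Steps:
R = 143 (R = 187 - 44 = 143)
(18 + R)² = (18 + 143)² = 161² = 25921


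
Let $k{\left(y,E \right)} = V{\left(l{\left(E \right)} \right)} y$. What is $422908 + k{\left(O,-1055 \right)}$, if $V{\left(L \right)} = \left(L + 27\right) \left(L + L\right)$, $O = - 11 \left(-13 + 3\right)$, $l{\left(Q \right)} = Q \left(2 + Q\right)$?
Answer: $271515669447508$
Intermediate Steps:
$O = 110$ ($O = \left(-11\right) \left(-10\right) = 110$)
$V{\left(L \right)} = 2 L \left(27 + L\right)$ ($V{\left(L \right)} = \left(27 + L\right) 2 L = 2 L \left(27 + L\right)$)
$k{\left(y,E \right)} = 2 E y \left(2 + E\right) \left(27 + E \left(2 + E\right)\right)$ ($k{\left(y,E \right)} = 2 E \left(2 + E\right) \left(27 + E \left(2 + E\right)\right) y = 2 E y \left(2 + E\right) \left(27 + E \left(2 + E\right)\right)$)
$422908 + k{\left(O,-1055 \right)} = 422908 + 2 \left(-1055\right) 110 \left(2 - 1055\right) \left(27 - 1055 \left(2 - 1055\right)\right) = 422908 + 2 \left(-1055\right) 110 \left(-1053\right) \left(27 - -1110915\right) = 422908 + 2 \left(-1055\right) 110 \left(-1053\right) \left(27 + 1110915\right) = 422908 + 2 \left(-1055\right) 110 \left(-1053\right) 1110942 = 422908 + 271515669024600 = 271515669447508$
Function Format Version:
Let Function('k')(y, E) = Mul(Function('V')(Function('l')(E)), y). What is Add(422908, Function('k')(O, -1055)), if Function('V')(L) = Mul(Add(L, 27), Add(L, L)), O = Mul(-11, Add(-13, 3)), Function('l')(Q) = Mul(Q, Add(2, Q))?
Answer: 271515669447508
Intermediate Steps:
O = 110 (O = Mul(-11, -10) = 110)
Function('V')(L) = Mul(2, L, Add(27, L)) (Function('V')(L) = Mul(Add(27, L), Mul(2, L)) = Mul(2, L, Add(27, L)))
Function('k')(y, E) = Mul(2, E, y, Add(2, E), Add(27, Mul(E, Add(2, E)))) (Function('k')(y, E) = Mul(Mul(2, Mul(E, Add(2, E)), Add(27, Mul(E, Add(2, E)))), y) = Mul(Mul(2, E, Add(2, E), Add(27, Mul(E, Add(2, E)))), y) = Mul(2, E, y, Add(2, E), Add(27, Mul(E, Add(2, E)))))
Add(422908, Function('k')(O, -1055)) = Add(422908, Mul(2, -1055, 110, Add(2, -1055), Add(27, Mul(-1055, Add(2, -1055))))) = Add(422908, Mul(2, -1055, 110, -1053, Add(27, Mul(-1055, -1053)))) = Add(422908, Mul(2, -1055, 110, -1053, Add(27, 1110915))) = Add(422908, Mul(2, -1055, 110, -1053, 1110942)) = Add(422908, 271515669024600) = 271515669447508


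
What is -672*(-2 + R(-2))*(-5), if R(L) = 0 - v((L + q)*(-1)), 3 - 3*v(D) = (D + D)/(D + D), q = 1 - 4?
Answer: -8960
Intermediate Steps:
q = -3
v(D) = ⅔ (v(D) = 1 - (D + D)/(3*(D + D)) = 1 - 2*D/(3*(2*D)) = 1 - 2*D*1/(2*D)/3 = 1 - ⅓*1 = 1 - ⅓ = ⅔)
R(L) = -⅔ (R(L) = 0 - 1*⅔ = 0 - ⅔ = -⅔)
-672*(-2 + R(-2))*(-5) = -672*(-2 - ⅔)*(-5) = -(-1792)*(-5) = -672*40/3 = -8960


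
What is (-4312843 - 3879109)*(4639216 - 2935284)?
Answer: -13958529155264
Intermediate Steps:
(-4312843 - 3879109)*(4639216 - 2935284) = -8191952*1703932 = -13958529155264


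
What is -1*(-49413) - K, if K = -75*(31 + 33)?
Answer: 54213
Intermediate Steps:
K = -4800 (K = -75*64 = -4800)
-1*(-49413) - K = -1*(-49413) - 1*(-4800) = 49413 + 4800 = 54213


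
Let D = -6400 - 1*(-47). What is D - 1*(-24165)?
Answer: 17812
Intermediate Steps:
D = -6353 (D = -6400 + 47 = -6353)
D - 1*(-24165) = -6353 - 1*(-24165) = -6353 + 24165 = 17812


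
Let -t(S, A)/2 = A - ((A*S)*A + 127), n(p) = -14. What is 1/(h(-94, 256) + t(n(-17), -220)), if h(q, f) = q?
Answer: -1/1354600 ≈ -7.3823e-7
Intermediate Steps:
t(S, A) = 254 - 2*A + 2*S*A² (t(S, A) = -2*(A - ((A*S)*A + 127)) = -2*(A - (S*A² + 127)) = -2*(A - (127 + S*A²)) = -2*(A + (-127 - S*A²)) = -2*(-127 + A - S*A²) = 254 - 2*A + 2*S*A²)
1/(h(-94, 256) + t(n(-17), -220)) = 1/(-94 + (254 - 2*(-220) + 2*(-14)*(-220)²)) = 1/(-94 + (254 + 440 + 2*(-14)*48400)) = 1/(-94 + (254 + 440 - 1355200)) = 1/(-94 - 1354506) = 1/(-1354600) = -1/1354600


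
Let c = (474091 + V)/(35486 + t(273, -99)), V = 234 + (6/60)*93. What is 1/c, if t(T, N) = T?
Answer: 357590/4743343 ≈ 0.075388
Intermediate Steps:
V = 2433/10 (V = 234 + (6*(1/60))*93 = 234 + (1/10)*93 = 234 + 93/10 = 2433/10 ≈ 243.30)
c = 4743343/357590 (c = (474091 + 2433/10)/(35486 + 273) = (4743343/10)/35759 = (4743343/10)*(1/35759) = 4743343/357590 ≈ 13.265)
1/c = 1/(4743343/357590) = 357590/4743343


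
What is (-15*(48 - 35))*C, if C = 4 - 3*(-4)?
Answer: -3120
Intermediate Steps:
C = 16 (C = 4 + 12 = 16)
(-15*(48 - 35))*C = -15*(48 - 35)*16 = -15*13*16 = -195*16 = -3120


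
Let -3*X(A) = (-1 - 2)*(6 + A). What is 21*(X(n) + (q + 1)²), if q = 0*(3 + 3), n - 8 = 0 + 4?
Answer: 399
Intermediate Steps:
n = 12 (n = 8 + (0 + 4) = 8 + 4 = 12)
X(A) = 6 + A (X(A) = -(-1 - 2)*(6 + A)/3 = -(-1)*(6 + A) = -(-18 - 3*A)/3 = 6 + A)
q = 0 (q = 0*6 = 0)
21*(X(n) + (q + 1)²) = 21*((6 + 12) + (0 + 1)²) = 21*(18 + 1²) = 21*(18 + 1) = 21*19 = 399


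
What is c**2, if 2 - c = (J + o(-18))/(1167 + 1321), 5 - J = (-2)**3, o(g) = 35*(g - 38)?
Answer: 47927929/6190144 ≈ 7.7426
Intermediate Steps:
o(g) = -1330 + 35*g (o(g) = 35*(-38 + g) = -1330 + 35*g)
J = 13 (J = 5 - 1*(-2)**3 = 5 - 1*(-8) = 5 + 8 = 13)
c = 6923/2488 (c = 2 - (13 + (-1330 + 35*(-18)))/(1167 + 1321) = 2 - (13 + (-1330 - 630))/2488 = 2 - (13 - 1960)/2488 = 2 - (-1947)/2488 = 2 - 1*(-1947/2488) = 2 + 1947/2488 = 6923/2488 ≈ 2.7826)
c**2 = (6923/2488)**2 = 47927929/6190144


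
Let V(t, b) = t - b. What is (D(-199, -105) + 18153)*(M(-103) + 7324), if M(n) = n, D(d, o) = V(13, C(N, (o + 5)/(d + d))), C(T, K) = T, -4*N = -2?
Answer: 262346151/2 ≈ 1.3117e+8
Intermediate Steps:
N = 1/2 (N = -1/4*(-2) = 1/2 ≈ 0.50000)
D(d, o) = 25/2 (D(d, o) = 13 - 1*1/2 = 13 - 1/2 = 25/2)
(D(-199, -105) + 18153)*(M(-103) + 7324) = (25/2 + 18153)*(-103 + 7324) = (36331/2)*7221 = 262346151/2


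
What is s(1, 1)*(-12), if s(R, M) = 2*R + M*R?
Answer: -36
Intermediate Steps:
s(1, 1)*(-12) = (1*(2 + 1))*(-12) = (1*3)*(-12) = 3*(-12) = -36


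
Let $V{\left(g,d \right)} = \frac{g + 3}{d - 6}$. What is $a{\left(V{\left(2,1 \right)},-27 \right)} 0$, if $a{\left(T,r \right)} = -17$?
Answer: $0$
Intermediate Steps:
$V{\left(g,d \right)} = \frac{3 + g}{-6 + d}$
$a{\left(V{\left(2,1 \right)},-27 \right)} 0 = \left(-17\right) 0 = 0$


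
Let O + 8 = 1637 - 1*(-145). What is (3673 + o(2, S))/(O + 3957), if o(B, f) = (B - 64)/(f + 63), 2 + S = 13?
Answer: 135870/212047 ≈ 0.64075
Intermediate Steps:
S = 11 (S = -2 + 13 = 11)
O = 1774 (O = -8 + (1637 - 1*(-145)) = -8 + (1637 + 145) = -8 + 1782 = 1774)
o(B, f) = (-64 + B)/(63 + f)
(3673 + o(2, S))/(O + 3957) = (3673 + (-64 + 2)/(63 + 11))/(1774 + 3957) = (3673 - 62/74)/5731 = (3673 + (1/74)*(-62))*(1/5731) = (3673 - 31/37)*(1/5731) = (135870/37)*(1/5731) = 135870/212047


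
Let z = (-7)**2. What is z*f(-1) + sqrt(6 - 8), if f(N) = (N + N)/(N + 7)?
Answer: -49/3 + I*sqrt(2) ≈ -16.333 + 1.4142*I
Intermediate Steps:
z = 49
f(N) = 2*N/(7 + N) (f(N) = (2*N)/(7 + N) = 2*N/(7 + N))
z*f(-1) + sqrt(6 - 8) = 49*(2*(-1)/(7 - 1)) + sqrt(6 - 8) = 49*(2*(-1)/6) + sqrt(-2) = 49*(2*(-1)*(1/6)) + I*sqrt(2) = 49*(-1/3) + I*sqrt(2) = -49/3 + I*sqrt(2)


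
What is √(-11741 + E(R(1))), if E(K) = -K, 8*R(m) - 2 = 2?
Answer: I*√46966/2 ≈ 108.36*I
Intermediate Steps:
R(m) = ½ (R(m) = ¼ + (⅛)*2 = ¼ + ¼ = ½)
√(-11741 + E(R(1))) = √(-11741 - 1*½) = √(-11741 - ½) = √(-23483/2) = I*√46966/2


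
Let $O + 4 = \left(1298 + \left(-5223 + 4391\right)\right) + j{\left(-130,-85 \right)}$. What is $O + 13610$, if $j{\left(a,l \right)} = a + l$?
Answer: $13857$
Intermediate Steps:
$O = 247$ ($O = -4 + \left(\left(1298 + \left(-5223 + 4391\right)\right) - 215\right) = -4 + \left(\left(1298 - 832\right) - 215\right) = -4 + \left(466 - 215\right) = -4 + 251 = 247$)
$O + 13610 = 247 + 13610 = 13857$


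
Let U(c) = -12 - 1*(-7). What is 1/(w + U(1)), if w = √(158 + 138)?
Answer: 5/271 + 2*√74/271 ≈ 0.081936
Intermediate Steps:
U(c) = -5 (U(c) = -12 + 7 = -5)
w = 2*√74 (w = √296 = 2*√74 ≈ 17.205)
1/(w + U(1)) = 1/(2*√74 - 5) = 1/(-5 + 2*√74)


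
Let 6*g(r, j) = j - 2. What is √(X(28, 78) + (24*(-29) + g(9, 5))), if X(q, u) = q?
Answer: I*√2670/2 ≈ 25.836*I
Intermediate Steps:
g(r, j) = -⅓ + j/6 (g(r, j) = (j - 2)/6 = (-2 + j)/6 = -⅓ + j/6)
√(X(28, 78) + (24*(-29) + g(9, 5))) = √(28 + (24*(-29) + (-⅓ + (⅙)*5))) = √(28 + (-696 + (-⅓ + ⅚))) = √(28 + (-696 + ½)) = √(28 - 1391/2) = √(-1335/2) = I*√2670/2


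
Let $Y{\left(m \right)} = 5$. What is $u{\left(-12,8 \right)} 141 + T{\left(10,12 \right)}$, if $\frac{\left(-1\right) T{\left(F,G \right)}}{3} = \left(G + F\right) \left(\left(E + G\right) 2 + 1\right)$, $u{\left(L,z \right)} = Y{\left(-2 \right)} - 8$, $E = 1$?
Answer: $-2205$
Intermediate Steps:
$u{\left(L,z \right)} = -3$ ($u{\left(L,z \right)} = 5 - 8 = -3$)
$T{\left(F,G \right)} = - 3 \left(3 + 2 G\right) \left(F + G\right)$ ($T{\left(F,G \right)} = - 3 \left(G + F\right) \left(\left(1 + G\right) 2 + 1\right) = - 3 \left(F + G\right) \left(\left(2 + 2 G\right) + 1\right) = - 3 \left(F + G\right) \left(3 + 2 G\right) = - 3 \left(3 + 2 G\right) \left(F + G\right)$)
$u{\left(-12,8 \right)} 141 + T{\left(10,12 \right)} = \left(-3\right) 141 - \left(198 + 720 + 864\right) = -423 - 1782 = -2205$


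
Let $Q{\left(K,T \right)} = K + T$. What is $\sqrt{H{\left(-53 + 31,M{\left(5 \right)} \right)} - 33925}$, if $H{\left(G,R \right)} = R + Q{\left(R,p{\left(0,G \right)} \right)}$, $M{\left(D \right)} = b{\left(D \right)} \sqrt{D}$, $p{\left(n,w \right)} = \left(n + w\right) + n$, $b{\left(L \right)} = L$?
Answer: $\sqrt{-33947 + 10 \sqrt{5}} \approx 184.19 i$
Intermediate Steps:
$p{\left(n,w \right)} = w + 2 n$
$M{\left(D \right)} = D^{\frac{3}{2}}$ ($M{\left(D \right)} = D \sqrt{D} = D^{\frac{3}{2}}$)
$H{\left(G,R \right)} = G + 2 R$ ($H{\left(G,R \right)} = R + \left(R + \left(G + 2 \cdot 0\right)\right) = R + \left(R + \left(G + 0\right)\right) = R + \left(R + G\right) = R + \left(G + R\right) = G + 2 R$)
$\sqrt{H{\left(-53 + 31,M{\left(5 \right)} \right)} - 33925} = \sqrt{\left(\left(-53 + 31\right) + 2 \cdot 5^{\frac{3}{2}}\right) - 33925} = \sqrt{\left(-22 + 2 \cdot 5 \sqrt{5}\right) - 33925} = \sqrt{\left(-22 + 10 \sqrt{5}\right) - 33925} = \sqrt{-33947 + 10 \sqrt{5}}$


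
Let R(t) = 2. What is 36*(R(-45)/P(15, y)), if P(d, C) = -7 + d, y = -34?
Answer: 9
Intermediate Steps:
36*(R(-45)/P(15, y)) = 36*(2/(-7 + 15)) = 36*(2/8) = 36*(2*(1/8)) = 36*(1/4) = 9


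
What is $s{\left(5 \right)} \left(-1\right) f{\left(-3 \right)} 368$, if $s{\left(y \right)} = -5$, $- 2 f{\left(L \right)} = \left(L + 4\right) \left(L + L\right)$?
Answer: $5520$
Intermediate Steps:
$f{\left(L \right)} = - L \left(4 + L\right)$ ($f{\left(L \right)} = - \frac{\left(L + 4\right) \left(L + L\right)}{2} = - \frac{\left(4 + L\right) 2 L}{2} = - \frac{2 L \left(4 + L\right)}{2} = - L \left(4 + L\right)$)
$s{\left(5 \right)} \left(-1\right) f{\left(-3 \right)} 368 = \left(-5\right) \left(-1\right) \left(\left(-1\right) \left(-3\right) \left(4 - 3\right)\right) 368 = 5 \left(\left(-1\right) \left(-3\right) 1\right) 368 = 5 \cdot 3 \cdot 368 = 15 \cdot 368 = 5520$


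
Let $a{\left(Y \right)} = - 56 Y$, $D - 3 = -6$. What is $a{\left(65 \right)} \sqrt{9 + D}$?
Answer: $- 3640 \sqrt{6} \approx -8916.1$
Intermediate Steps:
$D = -3$ ($D = 3 - 6 = -3$)
$a{\left(65 \right)} \sqrt{9 + D} = \left(-56\right) 65 \sqrt{9 - 3} = - 3640 \sqrt{6}$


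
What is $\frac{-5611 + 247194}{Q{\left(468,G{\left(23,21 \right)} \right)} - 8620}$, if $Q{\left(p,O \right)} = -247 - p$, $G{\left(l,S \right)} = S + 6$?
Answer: $- \frac{241583}{9335} \approx -25.879$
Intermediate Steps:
$G{\left(l,S \right)} = 6 + S$
$\frac{-5611 + 247194}{Q{\left(468,G{\left(23,21 \right)} \right)} - 8620} = \frac{-5611 + 247194}{\left(-247 - 468\right) - 8620} = \frac{241583}{\left(-247 - 468\right) - 8620} = \frac{241583}{-715 - 8620} = \frac{241583}{-9335} = 241583 \left(- \frac{1}{9335}\right) = - \frac{241583}{9335}$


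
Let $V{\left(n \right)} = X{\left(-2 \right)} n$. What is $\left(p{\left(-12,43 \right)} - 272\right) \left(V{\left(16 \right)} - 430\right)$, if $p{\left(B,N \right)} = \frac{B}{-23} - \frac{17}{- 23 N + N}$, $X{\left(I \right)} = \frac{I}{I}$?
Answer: $\frac{53157897}{473} \approx 1.1238 \cdot 10^{5}$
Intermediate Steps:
$X{\left(I \right)} = 1$
$p{\left(B,N \right)} = - \frac{B}{23} + \frac{17}{22 N}$ ($p{\left(B,N \right)} = B \left(- \frac{1}{23}\right) - \frac{17}{\left(-22\right) N} = - \frac{B}{23} - 17 \left(- \frac{1}{22 N}\right) = - \frac{B}{23} + \frac{17}{22 N}$)
$V{\left(n \right)} = n$ ($V{\left(n \right)} = 1 n = n$)
$\left(p{\left(-12,43 \right)} - 272\right) \left(V{\left(16 \right)} - 430\right) = \left(\left(\left(- \frac{1}{23}\right) \left(-12\right) + \frac{17}{22 \cdot 43}\right) - 272\right) \left(16 - 430\right) = \left(\left(\frac{12}{23} + \frac{17}{22} \cdot \frac{1}{43}\right) - 272\right) \left(-414\right) = \left(\left(\frac{12}{23} + \frac{17}{946}\right) - 272\right) \left(-414\right) = \left(\frac{11743}{21758} - 272\right) \left(-414\right) = \left(- \frac{5906433}{21758}\right) \left(-414\right) = \frac{53157897}{473}$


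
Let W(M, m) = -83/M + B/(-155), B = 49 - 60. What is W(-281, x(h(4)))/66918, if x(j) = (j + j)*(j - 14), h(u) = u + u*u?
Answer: 7978/1457306745 ≈ 5.4745e-6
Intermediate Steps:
h(u) = u + u²
x(j) = 2*j*(-14 + j) (x(j) = (2*j)*(-14 + j) = 2*j*(-14 + j))
B = -11
W(M, m) = 11/155 - 83/M (W(M, m) = -83/M - 11/(-155) = -83/M - 11*(-1/155) = -83/M + 11/155 = 11/155 - 83/M)
W(-281, x(h(4)))/66918 = (11/155 - 83/(-281))/66918 = (11/155 - 83*(-1/281))*(1/66918) = (11/155 + 83/281)*(1/66918) = (15956/43555)*(1/66918) = 7978/1457306745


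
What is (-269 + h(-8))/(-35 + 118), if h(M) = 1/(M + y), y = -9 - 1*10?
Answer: -7264/2241 ≈ -3.2414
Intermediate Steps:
y = -19 (y = -9 - 10 = -19)
h(M) = 1/(-19 + M) (h(M) = 1/(M - 19) = 1/(-19 + M))
(-269 + h(-8))/(-35 + 118) = (-269 + 1/(-19 - 8))/(-35 + 118) = (-269 + 1/(-27))/83 = (-269 - 1/27)*(1/83) = -7264/27*1/83 = -7264/2241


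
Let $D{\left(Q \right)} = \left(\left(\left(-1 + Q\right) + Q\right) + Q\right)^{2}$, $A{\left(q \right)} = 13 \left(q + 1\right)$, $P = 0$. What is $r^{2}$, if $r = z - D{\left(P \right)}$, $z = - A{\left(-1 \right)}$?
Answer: $1$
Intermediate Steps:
$A{\left(q \right)} = 13 + 13 q$ ($A{\left(q \right)} = 13 \left(1 + q\right) = 13 + 13 q$)
$D{\left(Q \right)} = \left(-1 + 3 Q\right)^{2}$ ($D{\left(Q \right)} = \left(\left(-1 + 2 Q\right) + Q\right)^{2} = \left(-1 + 3 Q\right)^{2}$)
$z = 0$ ($z = - (13 + 13 \left(-1\right)) = - (13 - 13) = \left(-1\right) 0 = 0$)
$r = -1$ ($r = 0 - \left(-1 + 3 \cdot 0\right)^{2} = 0 - \left(-1 + 0\right)^{2} = 0 - \left(-1\right)^{2} = 0 - 1 = -1$)
$r^{2} = \left(-1\right)^{2} = 1$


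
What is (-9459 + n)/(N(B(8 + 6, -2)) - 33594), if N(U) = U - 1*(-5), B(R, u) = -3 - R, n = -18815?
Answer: 14137/16803 ≈ 0.84134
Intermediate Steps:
N(U) = 5 + U (N(U) = U + 5 = 5 + U)
(-9459 + n)/(N(B(8 + 6, -2)) - 33594) = (-9459 - 18815)/((5 + (-3 - (8 + 6))) - 33594) = -28274/((5 + (-3 - 1*14)) - 33594) = -28274/((5 + (-3 - 14)) - 33594) = -28274/((5 - 17) - 33594) = -28274/(-12 - 33594) = -28274/(-33606) = -28274*(-1/33606) = 14137/16803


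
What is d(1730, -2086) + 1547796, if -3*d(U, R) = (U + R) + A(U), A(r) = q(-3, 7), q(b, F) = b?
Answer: 4643747/3 ≈ 1.5479e+6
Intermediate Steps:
A(r) = -3
d(U, R) = 1 - R/3 - U/3 (d(U, R) = -((U + R) - 3)/3 = -((R + U) - 3)/3 = -(-3 + R + U)/3 = 1 - R/3 - U/3)
d(1730, -2086) + 1547796 = (1 - 1/3*(-2086) - 1/3*1730) + 1547796 = (1 + 2086/3 - 1730/3) + 1547796 = 359/3 + 1547796 = 4643747/3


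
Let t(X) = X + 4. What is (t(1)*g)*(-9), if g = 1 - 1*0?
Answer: -45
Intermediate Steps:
t(X) = 4 + X
g = 1 (g = 1 + 0 = 1)
(t(1)*g)*(-9) = ((4 + 1)*1)*(-9) = (5*1)*(-9) = 5*(-9) = -45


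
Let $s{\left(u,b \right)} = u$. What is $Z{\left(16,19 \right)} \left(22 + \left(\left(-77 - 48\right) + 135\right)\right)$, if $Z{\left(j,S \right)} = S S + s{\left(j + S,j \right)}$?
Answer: $12672$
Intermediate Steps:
$Z{\left(j,S \right)} = S + j + S^{2}$ ($Z{\left(j,S \right)} = S S + \left(j + S\right) = S^{2} + \left(S + j\right) = S + j + S^{2}$)
$Z{\left(16,19 \right)} \left(22 + \left(\left(-77 - 48\right) + 135\right)\right) = \left(19 + 16 + 19^{2}\right) \left(22 + \left(\left(-77 - 48\right) + 135\right)\right) = \left(19 + 16 + 361\right) \left(22 + \left(-125 + 135\right)\right) = 396 \left(22 + 10\right) = 396 \cdot 32 = 12672$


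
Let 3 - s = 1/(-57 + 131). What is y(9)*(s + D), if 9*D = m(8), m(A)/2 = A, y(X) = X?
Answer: 3173/74 ≈ 42.878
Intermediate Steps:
m(A) = 2*A
s = 221/74 (s = 3 - 1/(-57 + 131) = 3 - 1/74 = 221/74 ≈ 2.9865)
D = 16/9 (D = (2*8)/9 = (⅑)*16 = 16/9 ≈ 1.7778)
y(9)*(s + D) = 9*(221/74 + 16/9) = 9*(3173/666) = 3173/74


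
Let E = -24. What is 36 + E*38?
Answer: -876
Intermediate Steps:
36 + E*38 = 36 - 24*38 = 36 - 912 = -876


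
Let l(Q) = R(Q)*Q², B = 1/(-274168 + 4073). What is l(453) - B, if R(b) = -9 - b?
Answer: -25606777283009/270095 ≈ -9.4807e+7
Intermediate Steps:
B = -1/270095 (B = 1/(-270095) = -1/270095 ≈ -3.7024e-6)
l(Q) = Q²*(-9 - Q) (l(Q) = (-9 - Q)*Q² = Q²*(-9 - Q))
l(453) - B = 453²*(-9 - 1*453) - 1*(-1/270095) = 205209*(-9 - 453) + 1/270095 = 205209*(-462) + 1/270095 = -94806558 + 1/270095 = -25606777283009/270095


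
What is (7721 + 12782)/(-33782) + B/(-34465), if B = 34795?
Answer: -53773731/33265618 ≈ -1.6165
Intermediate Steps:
(7721 + 12782)/(-33782) + B/(-34465) = (7721 + 12782)/(-33782) + 34795/(-34465) = 20503*(-1/33782) + 34795*(-1/34465) = -2929/4826 - 6959/6893 = -53773731/33265618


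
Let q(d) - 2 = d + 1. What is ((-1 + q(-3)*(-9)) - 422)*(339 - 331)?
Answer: -3384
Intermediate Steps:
q(d) = 3 + d (q(d) = 2 + (d + 1) = 2 + (1 + d) = 3 + d)
((-1 + q(-3)*(-9)) - 422)*(339 - 331) = ((-1 + (3 - 3)*(-9)) - 422)*(339 - 331) = ((-1 + 0*(-9)) - 422)*8 = ((-1 + 0) - 422)*8 = (-1 - 422)*8 = -423*8 = -3384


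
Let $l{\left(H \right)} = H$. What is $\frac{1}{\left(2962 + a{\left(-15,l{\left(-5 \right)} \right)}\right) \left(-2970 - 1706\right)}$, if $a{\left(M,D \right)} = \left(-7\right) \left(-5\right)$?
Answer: $- \frac{1}{14013972} \approx -7.1357 \cdot 10^{-8}$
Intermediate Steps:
$a{\left(M,D \right)} = 35$
$\frac{1}{\left(2962 + a{\left(-15,l{\left(-5 \right)} \right)}\right) \left(-2970 - 1706\right)} = \frac{1}{\left(2962 + 35\right) \left(-2970 - 1706\right)} = \frac{1}{2997 \left(-4676\right)} = \frac{1}{-14013972} = - \frac{1}{14013972}$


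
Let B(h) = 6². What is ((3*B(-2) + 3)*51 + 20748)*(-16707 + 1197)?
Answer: -409603590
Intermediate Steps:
B(h) = 36
((3*B(-2) + 3)*51 + 20748)*(-16707 + 1197) = ((3*36 + 3)*51 + 20748)*(-16707 + 1197) = ((108 + 3)*51 + 20748)*(-15510) = (111*51 + 20748)*(-15510) = (5661 + 20748)*(-15510) = 26409*(-15510) = -409603590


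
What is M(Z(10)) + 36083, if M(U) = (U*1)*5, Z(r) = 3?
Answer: 36098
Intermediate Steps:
M(U) = 5*U (M(U) = U*5 = 5*U)
M(Z(10)) + 36083 = 5*3 + 36083 = 15 + 36083 = 36098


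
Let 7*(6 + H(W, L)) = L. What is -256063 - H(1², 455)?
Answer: -256122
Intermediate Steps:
H(W, L) = -6 + L/7
-256063 - H(1², 455) = -256063 - (-6 + (⅐)*455) = -256063 - (-6 + 65) = -256063 - 1*59 = -256063 - 59 = -256122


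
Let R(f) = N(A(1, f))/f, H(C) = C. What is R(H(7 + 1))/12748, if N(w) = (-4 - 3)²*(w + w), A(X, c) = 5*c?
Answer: 245/6374 ≈ 0.038437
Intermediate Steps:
N(w) = 98*w (N(w) = (-7)²*(2*w) = 49*(2*w) = 98*w)
R(f) = 490 (R(f) = (98*(5*f))/f = (490*f)/f = 490)
R(H(7 + 1))/12748 = 490/12748 = 490*(1/12748) = 245/6374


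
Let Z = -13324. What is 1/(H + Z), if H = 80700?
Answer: 1/67376 ≈ 1.4842e-5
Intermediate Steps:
1/(H + Z) = 1/(80700 - 13324) = 1/67376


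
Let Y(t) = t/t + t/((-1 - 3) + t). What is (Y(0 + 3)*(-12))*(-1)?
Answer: -24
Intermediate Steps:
Y(t) = 1 + t/(-4 + t)
(Y(0 + 3)*(-12))*(-1) = ((2*(-2 + (0 + 3))/(-4 + (0 + 3)))*(-12))*(-1) = ((2*(-2 + 3)/(-4 + 3))*(-12))*(-1) = ((2*1/(-1))*(-12))*(-1) = ((2*(-1)*1)*(-12))*(-1) = -2*(-12)*(-1) = 24*(-1) = -24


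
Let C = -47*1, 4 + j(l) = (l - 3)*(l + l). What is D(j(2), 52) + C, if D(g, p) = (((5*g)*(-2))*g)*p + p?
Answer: -33275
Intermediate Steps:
j(l) = -4 + 2*l*(-3 + l) (j(l) = -4 + (l - 3)*(l + l) = -4 + (-3 + l)*(2*l) = -4 + 2*l*(-3 + l))
D(g, p) = p - 10*p*g² (D(g, p) = ((-10*g)*g)*p + p = (-10*g²)*p + p = -10*p*g² + p = p - 10*p*g²)
C = -47
D(j(2), 52) + C = 52*(1 - 10*(-4 - 6*2 + 2*2²)²) - 47 = 52*(1 - 10*(-4 - 12 + 2*4)²) - 47 = 52*(1 - 10*(-4 - 12 + 8)²) - 47 = 52*(1 - 10*(-8)²) - 47 = 52*(1 - 10*64) - 47 = 52*(1 - 640) - 47 = 52*(-639) - 47 = -33228 - 47 = -33275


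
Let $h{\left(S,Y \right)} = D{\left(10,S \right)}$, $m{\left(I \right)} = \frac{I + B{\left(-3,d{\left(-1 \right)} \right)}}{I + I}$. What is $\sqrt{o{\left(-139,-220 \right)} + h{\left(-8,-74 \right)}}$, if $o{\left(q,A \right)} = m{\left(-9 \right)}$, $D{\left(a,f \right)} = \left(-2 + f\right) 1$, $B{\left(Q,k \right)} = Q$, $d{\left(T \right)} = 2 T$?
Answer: $\frac{2 i \sqrt{21}}{3} \approx 3.055 i$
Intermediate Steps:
$m{\left(I \right)} = \frac{-3 + I}{2 I}$ ($m{\left(I \right)} = \frac{I - 3}{I + I} = \frac{-3 + I}{2 I}$)
$D{\left(a,f \right)} = -2 + f$
$h{\left(S,Y \right)} = -2 + S$
$o{\left(q,A \right)} = \frac{2}{3}$ ($o{\left(q,A \right)} = \frac{-3 - 9}{2 \left(-9\right)} = \frac{1}{2} \left(- \frac{1}{9}\right) \left(-12\right) = \frac{2}{3}$)
$\sqrt{o{\left(-139,-220 \right)} + h{\left(-8,-74 \right)}} = \sqrt{\frac{2}{3} - 10} = \sqrt{- \frac{28}{3}} = \frac{2 i \sqrt{21}}{3}$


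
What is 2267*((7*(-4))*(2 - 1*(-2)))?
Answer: -253904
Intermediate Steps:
2267*((7*(-4))*(2 - 1*(-2))) = 2267*(-28*(2 + 2)) = 2267*(-28*4) = 2267*(-112) = -253904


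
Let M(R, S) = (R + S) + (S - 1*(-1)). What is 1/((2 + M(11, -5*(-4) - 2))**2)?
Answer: 1/2500 ≈ 0.00040000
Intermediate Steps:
M(R, S) = 1 + R + 2*S (M(R, S) = (R + S) + (S + 1) = (R + S) + (1 + S) = 1 + R + 2*S)
1/((2 + M(11, -5*(-4) - 2))**2) = 1/((2 + (1 + 11 + 2*(-5*(-4) - 2)))**2) = 1/((2 + (1 + 11 + 2*(20 - 2)))**2) = 1/((2 + (1 + 11 + 2*18))**2) = 1/((2 + (1 + 11 + 36))**2) = 1/((2 + 48)**2) = 1/(50**2) = 1/2500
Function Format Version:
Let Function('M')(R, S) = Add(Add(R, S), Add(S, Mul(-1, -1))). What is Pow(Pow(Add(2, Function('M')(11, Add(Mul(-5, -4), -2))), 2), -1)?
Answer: Rational(1, 2500) ≈ 0.00040000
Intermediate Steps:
Function('M')(R, S) = Add(1, R, Mul(2, S)) (Function('M')(R, S) = Add(Add(R, S), Add(S, 1)) = Add(Add(R, S), Add(1, S)) = Add(1, R, Mul(2, S)))
Pow(Pow(Add(2, Function('M')(11, Add(Mul(-5, -4), -2))), 2), -1) = Pow(Pow(Add(2, Add(1, 11, Mul(2, Add(Mul(-5, -4), -2)))), 2), -1) = Pow(Pow(Add(2, Add(1, 11, Mul(2, Add(20, -2)))), 2), -1) = Pow(Pow(Add(2, Add(1, 11, Mul(2, 18))), 2), -1) = Pow(Pow(Add(2, Add(1, 11, 36)), 2), -1) = Pow(Pow(Add(2, 48), 2), -1) = Pow(Pow(50, 2), -1) = Pow(2500, -1) = Rational(1, 2500)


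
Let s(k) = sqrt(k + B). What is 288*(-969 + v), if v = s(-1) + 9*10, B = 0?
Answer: -253152 + 288*I ≈ -2.5315e+5 + 288.0*I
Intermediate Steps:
s(k) = sqrt(k) (s(k) = sqrt(k + 0) = sqrt(k))
v = 90 + I (v = sqrt(-1) + 9*10 = I + 90 = 90 + I ≈ 90.0 + 1.0*I)
288*(-969 + v) = 288*(-969 + (90 + I)) = 288*(-879 + I) = -253152 + 288*I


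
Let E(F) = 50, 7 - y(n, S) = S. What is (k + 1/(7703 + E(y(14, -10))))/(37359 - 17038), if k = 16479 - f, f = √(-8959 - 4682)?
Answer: 127761688/157548713 - I*√13641/20321 ≈ 0.81093 - 0.0057475*I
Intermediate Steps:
y(n, S) = 7 - S
f = I*√13641 (f = √(-13641) = I*√13641 ≈ 116.79*I)
k = 16479 - I*√13641 ≈ 16479.0 - 116.79*I
(k + 1/(7703 + E(y(14, -10))))/(37359 - 17038) = ((16479 - I*√13641) + 1/(7703 + 50))/(37359 - 17038) = ((16479 - I*√13641) + 1/7753)/20321 = ((16479 - I*√13641) + 1/7753)*(1/20321) = (127761688/7753 - I*√13641)*(1/20321) = 127761688/157548713 - I*√13641/20321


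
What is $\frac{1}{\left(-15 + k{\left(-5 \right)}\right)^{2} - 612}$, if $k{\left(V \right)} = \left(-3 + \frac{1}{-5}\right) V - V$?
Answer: $- \frac{1}{576} \approx -0.0017361$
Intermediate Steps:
$k{\left(V \right)} = - \frac{21 V}{5}$ ($k{\left(V \right)} = \left(-3 - \frac{1}{5}\right) V - V = - \frac{16 V}{5} - V = - \frac{21 V}{5}$)
$\frac{1}{\left(-15 + k{\left(-5 \right)}\right)^{2} - 612} = \frac{1}{\left(-15 - -21\right)^{2} - 612} = \frac{1}{\left(-15 + 21\right)^{2} - 612} = \frac{1}{6^{2} - 612} = \frac{1}{36 - 612} = \frac{1}{-576} = - \frac{1}{576}$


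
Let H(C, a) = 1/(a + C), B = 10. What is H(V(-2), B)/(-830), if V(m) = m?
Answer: -1/6640 ≈ -0.00015060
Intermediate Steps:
H(C, a) = 1/(C + a)
H(V(-2), B)/(-830) = 1/((-2 + 10)*(-830)) = -1/830/8 = (1/8)*(-1/830) = -1/6640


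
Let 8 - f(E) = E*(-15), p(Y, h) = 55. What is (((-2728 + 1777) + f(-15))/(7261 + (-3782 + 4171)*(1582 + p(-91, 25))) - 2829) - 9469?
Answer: -3960288630/322027 ≈ -12298.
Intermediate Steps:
f(E) = 8 + 15*E (f(E) = 8 - E*(-15) = 8 - (-15)*E = 8 + 15*E)
(((-2728 + 1777) + f(-15))/(7261 + (-3782 + 4171)*(1582 + p(-91, 25))) - 2829) - 9469 = (((-2728 + 1777) + (8 + 15*(-15)))/(7261 + (-3782 + 4171)*(1582 + 55)) - 2829) - 9469 = ((-951 + (8 - 225))/(7261 + 389*1637) - 2829) - 9469 = ((-951 - 217)/(7261 + 636793) - 2829) - 9469 = (-1168/644054 - 2829) - 9469 = (-1168*1/644054 - 2829) - 9469 = (-584/322027 - 2829) - 9469 = -911014967/322027 - 9469 = -3960288630/322027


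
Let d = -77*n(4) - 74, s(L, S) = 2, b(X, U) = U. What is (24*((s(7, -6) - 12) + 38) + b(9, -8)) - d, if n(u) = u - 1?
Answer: 969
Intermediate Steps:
n(u) = -1 + u
d = -305 (d = -77*(-1 + 4) - 74 = -77*3 - 74 = -231 - 74 = -305)
(24*((s(7, -6) - 12) + 38) + b(9, -8)) - d = (24*((2 - 12) + 38) - 8) - 1*(-305) = (24*(-10 + 38) - 8) + 305 = (24*28 - 8) + 305 = (672 - 8) + 305 = 664 + 305 = 969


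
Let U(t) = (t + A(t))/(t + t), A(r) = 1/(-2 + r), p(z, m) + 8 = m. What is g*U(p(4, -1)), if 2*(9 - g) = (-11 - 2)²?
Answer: -3775/99 ≈ -38.131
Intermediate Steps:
p(z, m) = -8 + m
U(t) = (t + 1/(-2 + t))/(2*t) (U(t) = (t + 1/(-2 + t))/(t + t) = (t + 1/(-2 + t))/((2*t)) = (t + 1/(-2 + t))*(1/(2*t)) = (t + 1/(-2 + t))/(2*t))
g = -151/2 (g = 9 - (-11 - 2)²/2 = 9 - ½*(-13)² = 9 - ½*169 = 9 - 169/2 = -151/2 ≈ -75.500)
g*U(p(4, -1)) = -151*(1 + (-8 - 1)*(-2 + (-8 - 1)))/(4*(-8 - 1)*(-2 + (-8 - 1))) = -151*(1 - 9*(-2 - 9))/(4*(-9)*(-2 - 9)) = -151*(-1)*(1 - 9*(-11))/(4*9*(-11)) = -151*(-1)*(-1)*(1 + 99)/(4*9*11) = -151*(-1)*(-1)*100/(4*9*11) = -151/2*50/99 = -3775/99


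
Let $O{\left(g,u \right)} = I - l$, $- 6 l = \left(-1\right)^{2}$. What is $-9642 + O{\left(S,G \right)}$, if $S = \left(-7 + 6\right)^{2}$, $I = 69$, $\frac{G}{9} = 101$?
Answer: $- \frac{57437}{6} \approx -9572.8$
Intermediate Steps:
$G = 909$ ($G = 9 \cdot 101 = 909$)
$l = - \frac{1}{6}$ ($l = - \frac{\left(-1\right)^{2}}{6} = \left(- \frac{1}{6}\right) 1 = - \frac{1}{6} \approx -0.16667$)
$S = 1$ ($S = \left(-1\right)^{2} = 1$)
$O{\left(g,u \right)} = \frac{415}{6}$ ($O{\left(g,u \right)} = 69 - - \frac{1}{6} = 69 + \frac{1}{6} = \frac{415}{6}$)
$-9642 + O{\left(S,G \right)} = -9642 + \frac{415}{6} = - \frac{57437}{6}$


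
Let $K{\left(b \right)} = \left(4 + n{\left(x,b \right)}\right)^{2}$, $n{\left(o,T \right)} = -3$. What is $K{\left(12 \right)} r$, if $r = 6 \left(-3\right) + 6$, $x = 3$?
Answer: $-12$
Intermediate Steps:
$K{\left(b \right)} = 1$ ($K{\left(b \right)} = \left(4 - 3\right)^{2} = 1^{2} = 1$)
$r = -12$ ($r = -18 + 6 = -12$)
$K{\left(12 \right)} r = 1 \left(-12\right) = -12$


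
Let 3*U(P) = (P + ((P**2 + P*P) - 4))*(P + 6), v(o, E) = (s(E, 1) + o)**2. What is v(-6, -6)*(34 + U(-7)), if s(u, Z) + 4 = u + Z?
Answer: 1125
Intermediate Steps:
s(u, Z) = -4 + Z + u (s(u, Z) = -4 + (u + Z) = -4 + (Z + u) = -4 + Z + u)
v(o, E) = (-3 + E + o)**2 (v(o, E) = ((-4 + 1 + E) + o)**2 = ((-3 + E) + o)**2 = (-3 + E + o)**2)
U(P) = (6 + P)*(-4 + P + 2*P**2)/3 (U(P) = ((P + ((P**2 + P*P) - 4))*(P + 6))/3 = ((P + ((P**2 + P**2) - 4))*(6 + P))/3 = ((P + (2*P**2 - 4))*(6 + P))/3 = ((P + (-4 + 2*P**2))*(6 + P))/3 = ((-4 + P + 2*P**2)*(6 + P))/3 = ((6 + P)*(-4 + P + 2*P**2))/3 = (6 + P)*(-4 + P + 2*P**2)/3)
v(-6, -6)*(34 + U(-7)) = (-3 - 6 - 6)**2*(34 + (-8 + (2/3)*(-7) + (2/3)*(-7)**3 + (13/3)*(-7)**2)) = (-15)**2*(34 + (-8 - 14/3 + (2/3)*(-343) + (13/3)*49)) = 225*(34 + (-8 - 14/3 - 686/3 + 637/3)) = 225*(34 - 29) = 225*5 = 1125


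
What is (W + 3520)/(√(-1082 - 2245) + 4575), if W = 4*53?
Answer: 1422825/1744496 - 311*I*√3327/1744496 ≈ 0.81561 - 0.010283*I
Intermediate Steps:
W = 212
(W + 3520)/(√(-1082 - 2245) + 4575) = (212 + 3520)/(√(-1082 - 2245) + 4575) = 3732/(√(-3327) + 4575) = 3732/(I*√3327 + 4575) = 3732/(4575 + I*√3327)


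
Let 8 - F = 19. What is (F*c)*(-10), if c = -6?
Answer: -660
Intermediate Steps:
F = -11 (F = 8 - 1*19 = 8 - 19 = -11)
(F*c)*(-10) = -11*(-6)*(-10) = 66*(-10) = -660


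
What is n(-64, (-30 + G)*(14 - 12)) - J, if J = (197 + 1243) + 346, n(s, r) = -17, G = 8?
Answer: -1803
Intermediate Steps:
J = 1786 (J = 1440 + 346 = 1786)
n(-64, (-30 + G)*(14 - 12)) - J = -17 - 1*1786 = -17 - 1786 = -1803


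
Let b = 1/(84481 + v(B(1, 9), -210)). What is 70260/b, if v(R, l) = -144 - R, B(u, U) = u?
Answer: 5925447360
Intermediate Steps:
b = 1/84336 (b = 1/(84481 + (-144 - 1*1)) = 1/(84481 + (-144 - 1)) = 1/(84481 - 145) = 1/84336 ≈ 1.1857e-5)
70260/b = 70260/(1/84336) = 70260*84336 = 5925447360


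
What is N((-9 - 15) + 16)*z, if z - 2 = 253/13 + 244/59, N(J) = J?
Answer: -157064/767 ≈ -204.78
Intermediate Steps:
z = 19633/767 (z = 2 + (253/13 + 244/59) = 2 + 18099/767 = 19633/767 ≈ 25.597)
N((-9 - 15) + 16)*z = ((-9 - 15) + 16)*(19633/767) = (-24 + 16)*(19633/767) = -8*19633/767 = -157064/767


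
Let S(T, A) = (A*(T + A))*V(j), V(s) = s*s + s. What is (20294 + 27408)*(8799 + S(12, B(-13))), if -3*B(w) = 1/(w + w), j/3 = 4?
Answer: 16414162796/39 ≈ 4.2088e+8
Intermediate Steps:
j = 12 (j = 3*4 = 12)
V(s) = s + s² (V(s) = s² + s = s + s²)
B(w) = -1/(6*w) (B(w) = -1/(3*(w + w)) = -1/(2*w)/3 = -1/(6*w))
S(T, A) = 156*A*(A + T) (S(T, A) = (A*(T + A))*(12*(1 + 12)) = (A*(A + T))*(12*13) = (A*(A + T))*156 = 156*A*(A + T))
(20294 + 27408)*(8799 + S(12, B(-13))) = (20294 + 27408)*(8799 + 156*(-⅙/(-13))*(-⅙/(-13) + 12)) = 47702*(8799 + 156*(-⅙*(-1/13))*(-⅙*(-1/13) + 12)) = 47702*(8799 + 156*(1/78)*(1/78 + 12)) = 47702*(8799 + 156*(1/78)*(937/78)) = 47702*(8799 + 937/39) = 47702*(344098/39) = 16414162796/39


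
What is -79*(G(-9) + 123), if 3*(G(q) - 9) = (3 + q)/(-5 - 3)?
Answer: -41791/4 ≈ -10448.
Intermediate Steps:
G(q) = 71/8 - q/24 (G(q) = 9 + ((3 + q)/(-5 - 3))/3 = 9 + ((3 + q)/(-8))/3 = 9 + ((3 + q)*(-⅛))/3 = 9 + (-3/8 - q/8)/3 = 9 + (-⅛ - q/24) = 71/8 - q/24)
-79*(G(-9) + 123) = -79*((71/8 - 1/24*(-9)) + 123) = -79*((71/8 + 3/8) + 123) = -79*(37/4 + 123) = -79*529/4 = -41791/4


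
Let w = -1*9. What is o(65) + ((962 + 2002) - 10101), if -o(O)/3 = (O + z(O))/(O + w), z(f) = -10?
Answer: -399837/56 ≈ -7139.9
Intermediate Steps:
w = -9
o(O) = -3*(-10 + O)/(-9 + O) (o(O) = -3*(O - 10)/(O - 9) = -3*(-10 + O)/(-9 + O))
o(65) + ((962 + 2002) - 10101) = 3*(10 - 1*65)/(-9 + 65) + ((962 + 2002) - 10101) = 3*(10 - 65)/56 + (2964 - 10101) = 3*(1/56)*(-55) - 7137 = -165/56 - 7137 = -399837/56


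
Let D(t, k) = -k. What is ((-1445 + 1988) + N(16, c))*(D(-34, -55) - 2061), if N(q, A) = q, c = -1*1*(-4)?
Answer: -1121354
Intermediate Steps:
c = 4 (c = -1*(-4) = 4)
((-1445 + 1988) + N(16, c))*(D(-34, -55) - 2061) = ((-1445 + 1988) + 16)*(-1*(-55) - 2061) = (543 + 16)*(55 - 2061) = 559*(-2006) = -1121354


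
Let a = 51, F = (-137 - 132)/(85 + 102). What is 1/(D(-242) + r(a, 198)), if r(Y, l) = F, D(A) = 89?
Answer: 187/16374 ≈ 0.011421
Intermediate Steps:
F = -269/187 ≈ -1.4385
r(Y, l) = -269/187
1/(D(-242) + r(a, 198)) = 1/(89 - 269/187) = 1/(16374/187) = 187/16374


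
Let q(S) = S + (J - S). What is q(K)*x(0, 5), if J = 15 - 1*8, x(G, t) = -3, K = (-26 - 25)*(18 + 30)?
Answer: -21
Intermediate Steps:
K = -2448 (K = -51*48 = -2448)
J = 7 (J = 15 - 8 = 7)
q(S) = 7 (q(S) = S + (7 - S) = 7)
q(K)*x(0, 5) = 7*(-3) = -21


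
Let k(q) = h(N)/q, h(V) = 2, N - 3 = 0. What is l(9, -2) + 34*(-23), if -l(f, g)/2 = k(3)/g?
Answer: -2344/3 ≈ -781.33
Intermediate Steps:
N = 3 (N = 3 + 0 = 3)
k(q) = 2/q
l(f, g) = -4/(3*g) (l(f, g) = -2*2/3/g = -2*2*(⅓)/g = -4/(3*g))
l(9, -2) + 34*(-23) = -4/3/(-2) + 34*(-23) = -4/3*(-½) - 782 = ⅔ - 782 = -2344/3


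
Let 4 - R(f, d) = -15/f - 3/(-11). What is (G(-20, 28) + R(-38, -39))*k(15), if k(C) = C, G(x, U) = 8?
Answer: 71055/418 ≈ 169.99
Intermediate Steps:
R(f, d) = 41/11 + 15/f (R(f, d) = 4 - (-15/f - 3/(-11)) = 4 - (-15/f - 3*(-1/11)) = 4 - (-15/f + 3/11) = 4 - (3/11 - 15/f) = 4 + (-3/11 + 15/f) = 41/11 + 15/f)
(G(-20, 28) + R(-38, -39))*k(15) = (8 + (41/11 + 15/(-38)))*15 = (8 + (41/11 + 15*(-1/38)))*15 = (8 + (41/11 - 15/38))*15 = (8 + 1393/418)*15 = (4737/418)*15 = 71055/418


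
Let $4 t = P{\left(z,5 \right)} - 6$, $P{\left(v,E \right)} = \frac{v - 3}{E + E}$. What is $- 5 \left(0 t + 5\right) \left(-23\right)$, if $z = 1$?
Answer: $575$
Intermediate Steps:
$P{\left(v,E \right)} = \frac{-3 + v}{2 E}$
$t = - \frac{31}{20}$ ($t = \frac{\frac{-3 + 1}{2 \cdot 5} - 6}{4} = \frac{\frac{1}{2} \cdot \frac{1}{5} \left(-2\right) - 6}{4} = \frac{- \frac{1}{5} - 6}{4} = \frac{1}{4} \left(- \frac{31}{5}\right) = - \frac{31}{20} \approx -1.55$)
$- 5 \left(0 t + 5\right) \left(-23\right) = - 5 \left(0 \left(- \frac{31}{20}\right) + 5\right) \left(-23\right) = - 5 \left(0 + 5\right) \left(-23\right) = \left(-5\right) 5 \left(-23\right) = \left(-25\right) \left(-23\right) = 575$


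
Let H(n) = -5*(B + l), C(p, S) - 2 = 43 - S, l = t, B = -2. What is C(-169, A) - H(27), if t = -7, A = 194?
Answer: -194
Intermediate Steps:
l = -7
C(p, S) = 45 - S (C(p, S) = 2 + (43 - S) = 45 - S)
H(n) = 45 (H(n) = -5*(-2 - 7) = -5*(-9) = 45)
C(-169, A) - H(27) = (45 - 1*194) - 1*45 = (45 - 194) - 45 = -149 - 45 = -194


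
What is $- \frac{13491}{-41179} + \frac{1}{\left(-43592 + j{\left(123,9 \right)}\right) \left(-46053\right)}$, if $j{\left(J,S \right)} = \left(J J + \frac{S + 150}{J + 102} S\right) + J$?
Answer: $\frac{440092988962318}{1343309550818067} \approx 0.32762$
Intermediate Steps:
$j{\left(J,S \right)} = J + J^{2} + \frac{S \left(150 + S\right)}{102 + J}$ ($j{\left(J,S \right)} = \left(J^{2} + \frac{150 + S}{102 + J} S\right) + J = \left(J^{2} + \frac{S \left(150 + S\right)}{102 + J}\right) + J = J + J^{2} + \frac{S \left(150 + S\right)}{102 + J}$)
$- \frac{13491}{-41179} + \frac{1}{\left(-43592 + j{\left(123,9 \right)}\right) \left(-46053\right)} = - \frac{13491}{-41179} + \frac{1}{\left(-43592 + \frac{123^{3} + 9^{2} + 102 \cdot 123 + 103 \cdot 123^{2} + 150 \cdot 9}{102 + 123}\right) \left(-46053\right)} = \left(-13491\right) \left(- \frac{1}{41179}\right) + \frac{1}{-43592 + \frac{1860867 + 81 + 12546 + 103 \cdot 15129 + 1350}{225}} \left(- \frac{1}{46053}\right) = \frac{13491}{41179} + \frac{1}{-43592 + \frac{1860867 + 81 + 12546 + 1558287 + 1350}{225}} \left(- \frac{1}{46053}\right) = \frac{13491}{41179} + \frac{1}{-43592 + \frac{1}{225} \cdot 3433131} \left(- \frac{1}{46053}\right) = \frac{13491}{41179} + \frac{1}{-43592 + \frac{381459}{25}} \left(- \frac{1}{46053}\right) = \frac{13491}{41179} + \frac{1}{- \frac{708341}{25}} \left(- \frac{1}{46053}\right) = \frac{13491}{41179} - - \frac{25}{32621228073} = \frac{13491}{41179} + \frac{25}{32621228073} = \frac{440092988962318}{1343309550818067}$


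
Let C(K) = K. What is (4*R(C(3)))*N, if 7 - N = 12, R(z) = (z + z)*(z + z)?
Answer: -720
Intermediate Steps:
R(z) = 4*z² (R(z) = (2*z)*(2*z) = 4*z²)
N = -5 (N = 7 - 1*12 = 7 - 12 = -5)
(4*R(C(3)))*N = (4*(4*3²))*(-5) = (4*(4*9))*(-5) = (4*36)*(-5) = 144*(-5) = -720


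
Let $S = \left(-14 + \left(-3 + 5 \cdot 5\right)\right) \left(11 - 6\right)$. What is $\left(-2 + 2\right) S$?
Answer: $0$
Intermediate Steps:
$S = 40$ ($S = \left(-14 + \left(-3 + 25\right)\right) 5 = \left(-14 + 22\right) 5 = 8 \cdot 5 = 40$)
$\left(-2 + 2\right) S = \left(-2 + 2\right) 40 = 0 \cdot 40 = 0$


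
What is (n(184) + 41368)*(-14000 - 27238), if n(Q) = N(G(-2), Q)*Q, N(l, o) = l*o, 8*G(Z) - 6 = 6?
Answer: -3800164176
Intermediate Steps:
G(Z) = 3/2 (G(Z) = 3/4 + (1/8)*6 = 3/4 + 3/4 = 3/2)
n(Q) = 3*Q**2/2 (n(Q) = (3*Q/2)*Q = 3*Q**2/2)
(n(184) + 41368)*(-14000 - 27238) = ((3/2)*184**2 + 41368)*(-14000 - 27238) = ((3/2)*33856 + 41368)*(-41238) = (50784 + 41368)*(-41238) = 92152*(-41238) = -3800164176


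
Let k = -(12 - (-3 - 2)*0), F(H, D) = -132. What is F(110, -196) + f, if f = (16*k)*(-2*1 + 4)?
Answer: -516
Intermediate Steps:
k = -12 (k = -(12 - (-5)*0) = -(12 - 1*0) = -(12 + 0) = -1*12 = -12)
f = -384 (f = (16*(-12))*(-2*1 + 4) = -192*(-2 + 4) = -192*2 = -384)
F(110, -196) + f = -132 - 384 = -516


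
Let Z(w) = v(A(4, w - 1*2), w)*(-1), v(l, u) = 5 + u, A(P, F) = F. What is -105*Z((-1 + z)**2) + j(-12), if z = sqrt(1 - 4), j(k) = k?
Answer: 303 - 210*I*sqrt(3) ≈ 303.0 - 363.73*I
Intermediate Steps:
z = I*sqrt(3) (z = sqrt(-3) = I*sqrt(3) ≈ 1.732*I)
Z(w) = -5 - w (Z(w) = (5 + w)*(-1) = -5 - w)
-105*Z((-1 + z)**2) + j(-12) = -105*(-5 - (-1 + I*sqrt(3))**2) - 12 = (525 + 105*(-1 + I*sqrt(3))**2) - 12 = 513 + 105*(-1 + I*sqrt(3))**2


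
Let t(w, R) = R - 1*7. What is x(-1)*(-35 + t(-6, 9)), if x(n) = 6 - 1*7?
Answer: 33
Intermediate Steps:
x(n) = -1 (x(n) = 6 - 7 = -1)
t(w, R) = -7 + R (t(w, R) = R - 7 = -7 + R)
x(-1)*(-35 + t(-6, 9)) = -(-35 + (-7 + 9)) = -(-35 + 2) = -1*(-33) = 33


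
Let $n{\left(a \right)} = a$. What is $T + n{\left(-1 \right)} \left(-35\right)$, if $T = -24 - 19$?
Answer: $-8$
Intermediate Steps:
$T = -43$
$T + n{\left(-1 \right)} \left(-35\right) = -43 - -35 = -43 + 35 = -8$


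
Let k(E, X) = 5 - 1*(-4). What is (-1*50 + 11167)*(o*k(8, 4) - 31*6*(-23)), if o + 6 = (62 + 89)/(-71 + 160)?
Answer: 4194388515/89 ≈ 4.7128e+7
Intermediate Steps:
k(E, X) = 9 (k(E, X) = 5 + 4 = 9)
o = -383/89 (o = -6 + (62 + 89)/(-71 + 160) = -6 + 151/89 = -383/89 ≈ -4.3034)
(-1*50 + 11167)*(o*k(8, 4) - 31*6*(-23)) = (-1*50 + 11167)*(-383/89*9 - 31*6*(-23)) = (-50 + 11167)*(-3447/89 - 186*(-23)) = 11117*(-3447/89 + 4278) = 11117*(377295/89) = 4194388515/89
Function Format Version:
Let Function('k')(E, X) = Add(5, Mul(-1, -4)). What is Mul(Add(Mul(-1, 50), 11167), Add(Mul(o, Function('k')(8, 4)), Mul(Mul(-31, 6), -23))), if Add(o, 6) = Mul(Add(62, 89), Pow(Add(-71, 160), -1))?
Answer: Rational(4194388515, 89) ≈ 4.7128e+7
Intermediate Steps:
Function('k')(E, X) = 9 (Function('k')(E, X) = Add(5, 4) = 9)
o = Rational(-383, 89) (o = Add(-6, Mul(Add(62, 89), Pow(Add(-71, 160), -1))) = Add(-6, Mul(151, Pow(89, -1))) = Add(-6, Mul(151, Rational(1, 89))) = Add(-6, Rational(151, 89)) = Rational(-383, 89) ≈ -4.3034)
Mul(Add(Mul(-1, 50), 11167), Add(Mul(o, Function('k')(8, 4)), Mul(Mul(-31, 6), -23))) = Mul(Add(Mul(-1, 50), 11167), Add(Mul(Rational(-383, 89), 9), Mul(Mul(-31, 6), -23))) = Mul(Add(-50, 11167), Add(Rational(-3447, 89), Mul(-186, -23))) = Mul(11117, Add(Rational(-3447, 89), 4278)) = Mul(11117, Rational(377295, 89)) = Rational(4194388515, 89)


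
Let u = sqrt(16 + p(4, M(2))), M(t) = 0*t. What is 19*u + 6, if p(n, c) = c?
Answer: 82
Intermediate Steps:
M(t) = 0
u = 4 (u = sqrt(16 + 0) = sqrt(16) = 4)
19*u + 6 = 19*4 + 6 = 76 + 6 = 82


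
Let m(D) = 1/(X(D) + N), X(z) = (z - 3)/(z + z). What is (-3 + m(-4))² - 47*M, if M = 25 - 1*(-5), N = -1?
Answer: -1289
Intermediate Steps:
X(z) = (-3 + z)/(2*z) (X(z) = (-3 + z)/((2*z)) = (-3 + z)*(1/(2*z)) = (-3 + z)/(2*z))
m(D) = 1/(-1 + (-3 + D)/(2*D)) (m(D) = 1/((-3 + D)/(2*D) - 1) = 1/(-1 + (-3 + D)/(2*D)))
M = 30 (M = 25 + 5 = 30)
(-3 + m(-4))² - 47*M = (-3 - 2*(-4)/(3 - 4))² - 47*30 = (-3 - 2*(-4)/(-1))² - 1410 = (-3 - 2*(-4)*(-1))² - 1410 = (-3 - 8)² - 1410 = (-11)² - 1410 = 121 - 1410 = -1289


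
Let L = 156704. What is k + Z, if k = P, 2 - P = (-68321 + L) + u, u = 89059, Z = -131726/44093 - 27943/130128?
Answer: -145445982465341/819676272 ≈ -1.7744e+5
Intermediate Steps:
Z = -2624761661/819676272 (Z = -131726*1/44093 - 27943*1/130128 = -18818/6299 - 27943/130128 = -2624761661/819676272 ≈ -3.2022)
P = -177440 (P = 2 - ((-68321 + 156704) + 89059) = 2 - (88383 + 89059) = 2 - 1*177442 = 2 - 177442 = -177440)
k = -177440
k + Z = -177440 - 2624761661/819676272 = -145445982465341/819676272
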